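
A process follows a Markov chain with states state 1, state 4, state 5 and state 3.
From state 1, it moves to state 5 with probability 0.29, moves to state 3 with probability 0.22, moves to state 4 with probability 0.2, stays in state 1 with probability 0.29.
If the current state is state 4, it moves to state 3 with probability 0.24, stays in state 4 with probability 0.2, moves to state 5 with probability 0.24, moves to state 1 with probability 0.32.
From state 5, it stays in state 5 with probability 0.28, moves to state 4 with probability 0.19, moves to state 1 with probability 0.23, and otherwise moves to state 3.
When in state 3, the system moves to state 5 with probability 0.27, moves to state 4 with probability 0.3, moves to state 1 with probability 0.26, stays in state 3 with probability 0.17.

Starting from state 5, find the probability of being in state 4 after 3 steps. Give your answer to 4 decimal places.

0.2204

Propagate the distribution vector 3 steps from state 5.
After 0 steps: (0.0000, 0.0000, 1.0000, 0.0000)
After 1 step: (0.2300, 0.1900, 0.2800, 0.3000)
After 2 steps: (0.2699, 0.2272, 0.2717, 0.2312)
After 3 steps: (0.2736, 0.2204, 0.2713, 0.2347)
P(in state 4 after 3 steps) = 0.2204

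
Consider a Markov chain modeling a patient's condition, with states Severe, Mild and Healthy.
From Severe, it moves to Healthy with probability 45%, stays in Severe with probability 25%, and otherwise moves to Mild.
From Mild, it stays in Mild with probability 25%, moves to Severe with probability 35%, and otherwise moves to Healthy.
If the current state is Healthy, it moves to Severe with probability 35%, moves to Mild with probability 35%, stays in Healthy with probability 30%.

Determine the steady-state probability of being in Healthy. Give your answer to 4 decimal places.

Let the stationary distribution be π with π = πP and π_1 + π_2 + π_3 = 1.
π_1 = 0.25·π_1 + 0.35·π_2 + 0.35·π_3
π_2 = 0.3·π_1 + 0.25·π_2 + 0.35·π_3
Solving with the normalization constraint gives π = (0.3182, 0.3037, 0.3781).
So the stationary probability of Healthy is 0.3781.

0.3781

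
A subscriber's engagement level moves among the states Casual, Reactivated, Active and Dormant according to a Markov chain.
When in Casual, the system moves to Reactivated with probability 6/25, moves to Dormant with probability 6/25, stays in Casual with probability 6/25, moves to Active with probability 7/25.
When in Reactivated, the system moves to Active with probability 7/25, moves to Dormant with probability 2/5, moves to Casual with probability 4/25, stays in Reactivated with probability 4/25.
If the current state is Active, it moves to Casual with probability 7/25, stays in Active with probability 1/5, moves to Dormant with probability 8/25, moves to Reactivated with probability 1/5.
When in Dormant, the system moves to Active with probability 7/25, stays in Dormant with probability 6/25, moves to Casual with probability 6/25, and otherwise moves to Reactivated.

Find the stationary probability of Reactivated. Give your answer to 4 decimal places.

Let the stationary distribution be π with π = πP and π_1 + π_2 + π_3 + π_4 = 1.
π_1 = 0.24·π_1 + 0.16·π_2 + 0.28·π_3 + 0.24·π_4
π_2 = 0.24·π_1 + 0.16·π_2 + 0.2·π_3 + 0.24·π_4
π_3 = 0.28·π_1 + 0.28·π_2 + 0.2·π_3 + 0.28·π_4
Solving with the normalization constraint gives π = (0.2334, 0.2126, 0.2593, 0.2948).
So the stationary probability of Reactivated is 0.2126.

0.2126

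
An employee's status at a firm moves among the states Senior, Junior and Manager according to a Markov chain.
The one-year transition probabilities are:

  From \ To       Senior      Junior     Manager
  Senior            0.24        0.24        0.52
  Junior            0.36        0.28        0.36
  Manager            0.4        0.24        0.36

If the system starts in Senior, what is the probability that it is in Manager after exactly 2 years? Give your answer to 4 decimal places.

0.3984

Sum over the intermediate state after 1 year:
P = P(Senior→Senior)·P(Senior→Manager) + P(Senior→Junior)·P(Junior→Manager) + P(Senior→Manager)·P(Manager→Manager)
  = 0.24×0.52 + 0.24×0.36 + 0.52×0.36
  = 0.1248 + 0.0864 + 0.1872 = 0.3984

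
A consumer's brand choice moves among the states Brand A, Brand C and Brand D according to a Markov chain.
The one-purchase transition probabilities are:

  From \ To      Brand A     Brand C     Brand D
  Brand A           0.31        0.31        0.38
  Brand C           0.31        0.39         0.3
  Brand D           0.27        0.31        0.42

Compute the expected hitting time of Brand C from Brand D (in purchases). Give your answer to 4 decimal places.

Let t(s) be the expected number of purchases to first reach Brand C from state s, with t(Brand C) = 0. Conditioning on the first purchase:
t(Brand A) = 1 + 0.31·t(Brand A) + 0.38·t(Brand D)
t(Brand D) = 1 + 0.27·t(Brand A) + 0.42·t(Brand D)
Solving: t(Brand A) = 3.2258, t(Brand D) = 3.2258.
Expected purchases from Brand D to Brand C: 3.2258.

3.2258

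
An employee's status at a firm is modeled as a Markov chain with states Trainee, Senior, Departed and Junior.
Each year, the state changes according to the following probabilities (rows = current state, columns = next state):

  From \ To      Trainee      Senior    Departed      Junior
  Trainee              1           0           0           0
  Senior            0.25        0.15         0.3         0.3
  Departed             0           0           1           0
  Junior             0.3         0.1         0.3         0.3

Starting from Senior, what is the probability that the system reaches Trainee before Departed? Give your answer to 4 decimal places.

Let h(s) be the probability of absorption at Trainee starting from transient state s. Then h(Trainee) = 1 and h(Departed) = 0. By first-step analysis:
h(Senior) = 0.25·1 + 0.15·h(Senior) + 0.3·0 + 0.3·h(Junior)
h(Junior) = 0.3·1 + 0.1·h(Senior) + 0.3·0 + 0.3·h(Junior)
Solving: h(Senior) = 0.4690, h(Junior) = 0.4956.
Starting from Senior, the probability is 0.4690.

0.4690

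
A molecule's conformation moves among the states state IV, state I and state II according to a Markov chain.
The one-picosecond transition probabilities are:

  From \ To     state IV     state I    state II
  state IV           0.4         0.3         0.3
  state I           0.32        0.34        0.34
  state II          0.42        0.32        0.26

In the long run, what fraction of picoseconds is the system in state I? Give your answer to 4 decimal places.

0.3188

Let the stationary distribution be π with π = πP and π_1 + π_2 + π_3 = 1.
π_1 = 0.4·π_1 + 0.32·π_2 + 0.42·π_3
π_2 = 0.3·π_1 + 0.34·π_2 + 0.32·π_3
Solving with the normalization constraint gives π = (0.3805, 0.3188, 0.3007).
So the stationary probability of state I is 0.3188.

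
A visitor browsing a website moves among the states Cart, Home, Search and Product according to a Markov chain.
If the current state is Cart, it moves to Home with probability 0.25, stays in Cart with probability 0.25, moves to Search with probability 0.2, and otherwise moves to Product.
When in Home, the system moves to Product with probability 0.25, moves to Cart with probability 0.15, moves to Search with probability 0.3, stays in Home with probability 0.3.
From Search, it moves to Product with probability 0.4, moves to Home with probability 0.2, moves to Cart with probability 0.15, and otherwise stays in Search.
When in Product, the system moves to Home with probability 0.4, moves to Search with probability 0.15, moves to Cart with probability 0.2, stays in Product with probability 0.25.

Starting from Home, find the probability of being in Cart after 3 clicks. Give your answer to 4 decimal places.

Propagate the distribution vector 3 clicks from Home.
After 0 clicks: (0.0000, 1.0000, 0.0000, 0.0000)
After 1 click: (0.1500, 0.3000, 0.3000, 0.2500)
After 2 clicks: (0.1775, 0.2875, 0.2325, 0.3025)
After 3 clicks: (0.1829, 0.2981, 0.2253, 0.2938)
P(in Cart after 3 clicks) = 0.1829

0.1829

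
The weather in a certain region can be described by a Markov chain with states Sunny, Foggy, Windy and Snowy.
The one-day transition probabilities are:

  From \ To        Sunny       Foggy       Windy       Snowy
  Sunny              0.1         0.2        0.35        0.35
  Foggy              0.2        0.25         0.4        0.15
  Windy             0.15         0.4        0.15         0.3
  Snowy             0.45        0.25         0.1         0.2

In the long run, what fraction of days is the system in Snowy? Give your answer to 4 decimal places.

Let the stationary distribution be π with π = πP and π_1 + π_2 + π_3 + π_4 = 1.
π_1 = 0.1·π_1 + 0.2·π_2 + 0.15·π_3 + 0.45·π_4
π_2 = 0.2·π_1 + 0.25·π_2 + 0.4·π_3 + 0.25·π_4
π_3 = 0.35·π_1 + 0.4·π_2 + 0.15·π_3 + 0.1·π_4
Solving with the normalization constraint gives π = (0.2261, 0.2765, 0.2521, 0.2453).
So the stationary probability of Snowy is 0.2453.

0.2453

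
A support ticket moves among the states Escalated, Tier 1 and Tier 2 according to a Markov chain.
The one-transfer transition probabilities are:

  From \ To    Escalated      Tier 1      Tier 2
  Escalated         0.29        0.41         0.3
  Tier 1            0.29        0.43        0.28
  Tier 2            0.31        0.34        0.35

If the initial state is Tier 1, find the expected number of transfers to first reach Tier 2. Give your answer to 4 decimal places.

3.4990

Let t(s) be the expected number of transfers to first reach Tier 2 from state s, with t(Tier 2) = 0. Conditioning on the first transfer:
t(Escalated) = 1 + 0.29·t(Escalated) + 0.41·t(Tier 1)
t(Tier 1) = 1 + 0.29·t(Escalated) + 0.43·t(Tier 1)
Solving: t(Escalated) = 3.4290, t(Tier 1) = 3.4990.
Expected transfers from Tier 1 to Tier 2: 3.4990.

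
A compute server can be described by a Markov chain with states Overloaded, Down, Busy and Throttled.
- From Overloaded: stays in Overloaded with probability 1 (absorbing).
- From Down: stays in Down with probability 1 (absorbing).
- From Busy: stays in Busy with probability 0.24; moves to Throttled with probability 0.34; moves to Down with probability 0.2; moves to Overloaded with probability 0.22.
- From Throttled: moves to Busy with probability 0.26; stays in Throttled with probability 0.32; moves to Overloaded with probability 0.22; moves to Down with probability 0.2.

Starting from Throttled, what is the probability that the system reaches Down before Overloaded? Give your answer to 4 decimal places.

Let h(s) be the probability of absorption at Down starting from transient state s. Then h(Down) = 1 and h(Overloaded) = 0. By first-step analysis:
h(Busy) = 0.22·0 + 0.2·1 + 0.24·h(Busy) + 0.34·h(Throttled)
h(Throttled) = 0.22·0 + 0.2·1 + 0.26·h(Busy) + 0.32·h(Throttled)
Solving: h(Busy) = 0.4762, h(Throttled) = 0.4762.
Starting from Throttled, the probability is 0.4762.

0.4762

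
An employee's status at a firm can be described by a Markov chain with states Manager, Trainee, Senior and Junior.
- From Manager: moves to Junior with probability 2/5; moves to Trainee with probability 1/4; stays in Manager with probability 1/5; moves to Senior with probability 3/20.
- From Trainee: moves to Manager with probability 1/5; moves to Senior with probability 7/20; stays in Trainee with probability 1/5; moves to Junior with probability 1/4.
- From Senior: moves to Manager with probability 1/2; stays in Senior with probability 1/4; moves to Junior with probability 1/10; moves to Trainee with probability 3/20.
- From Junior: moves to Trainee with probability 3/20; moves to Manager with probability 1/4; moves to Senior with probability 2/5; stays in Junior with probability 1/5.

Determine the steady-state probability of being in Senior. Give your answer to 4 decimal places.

Let the stationary distribution be π with π = πP and π_1 + π_2 + π_3 + π_4 = 1.
π_1 = 0.2·π_1 + 0.2·π_2 + 0.5·π_3 + 0.25·π_4
π_2 = 0.25·π_1 + 0.2·π_2 + 0.15·π_3 + 0.15·π_4
π_3 = 0.15·π_1 + 0.35·π_2 + 0.25·π_3 + 0.4·π_4
Solving with the normalization constraint gives π = (0.2947, 0.1889, 0.2755, 0.2408).
So the stationary probability of Senior is 0.2755.

0.2755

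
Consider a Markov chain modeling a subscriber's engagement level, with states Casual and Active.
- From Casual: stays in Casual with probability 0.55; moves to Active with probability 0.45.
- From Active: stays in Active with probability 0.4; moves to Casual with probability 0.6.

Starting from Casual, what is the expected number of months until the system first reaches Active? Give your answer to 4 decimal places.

2.2222

Let t(s) be the expected number of months to first reach Active from state s, with t(Active) = 0. Conditioning on the first month:
t(Casual) = 1 + 0.55·t(Casual)
Solving: t(Casual) = 2.2222.
Expected months from Casual to Active: 2.2222.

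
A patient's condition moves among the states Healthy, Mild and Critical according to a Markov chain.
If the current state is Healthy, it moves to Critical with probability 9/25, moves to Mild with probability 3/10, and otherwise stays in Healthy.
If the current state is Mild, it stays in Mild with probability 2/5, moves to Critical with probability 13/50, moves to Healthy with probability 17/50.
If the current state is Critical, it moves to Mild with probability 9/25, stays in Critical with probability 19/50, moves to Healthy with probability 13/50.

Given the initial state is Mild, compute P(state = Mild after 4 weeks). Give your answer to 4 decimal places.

Propagate the distribution vector 4 weeks from Mild.
After 0 weeks: (0.0000, 1.0000, 0.0000)
After 1 week: (0.3400, 0.4000, 0.2600)
After 2 weeks: (0.3192, 0.3556, 0.3252)
After 3 weeks: (0.3140, 0.3551, 0.3309)
After 4 weeks: (0.3135, 0.3554, 0.3311)
P(in Mild after 4 weeks) = 0.3554

0.3554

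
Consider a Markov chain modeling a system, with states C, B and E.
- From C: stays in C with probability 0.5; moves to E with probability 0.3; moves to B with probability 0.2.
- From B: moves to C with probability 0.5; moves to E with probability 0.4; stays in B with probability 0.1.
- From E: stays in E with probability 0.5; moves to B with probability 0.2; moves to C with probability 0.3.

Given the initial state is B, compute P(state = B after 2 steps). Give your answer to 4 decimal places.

0.1900

Sum over the intermediate state after 1 step:
P = P(B→C)·P(C→B) + P(B→B)·P(B→B) + P(B→E)·P(E→B)
  = 0.5×0.2 + 0.1×0.1 + 0.4×0.2
  = 0.1000 + 0.0100 + 0.0800 = 0.1900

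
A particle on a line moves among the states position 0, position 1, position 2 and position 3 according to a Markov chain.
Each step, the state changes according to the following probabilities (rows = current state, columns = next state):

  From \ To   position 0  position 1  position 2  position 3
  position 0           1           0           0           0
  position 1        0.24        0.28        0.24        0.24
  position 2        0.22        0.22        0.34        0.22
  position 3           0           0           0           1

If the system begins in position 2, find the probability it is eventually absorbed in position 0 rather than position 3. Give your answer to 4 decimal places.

Let h(s) be the probability of absorption at position 0 starting from transient state s. Then h(position 0) = 1 and h(position 3) = 0. By first-step analysis:
h(position 1) = 0.24·1 + 0.28·h(position 1) + 0.24·h(position 2) + 0.24·0
h(position 2) = 0.22·1 + 0.22·h(position 1) + 0.34·h(position 2) + 0.22·0
Solving: h(position 1) = 0.5000, h(position 2) = 0.5000.
Starting from position 2, the probability is 0.5000.

0.5000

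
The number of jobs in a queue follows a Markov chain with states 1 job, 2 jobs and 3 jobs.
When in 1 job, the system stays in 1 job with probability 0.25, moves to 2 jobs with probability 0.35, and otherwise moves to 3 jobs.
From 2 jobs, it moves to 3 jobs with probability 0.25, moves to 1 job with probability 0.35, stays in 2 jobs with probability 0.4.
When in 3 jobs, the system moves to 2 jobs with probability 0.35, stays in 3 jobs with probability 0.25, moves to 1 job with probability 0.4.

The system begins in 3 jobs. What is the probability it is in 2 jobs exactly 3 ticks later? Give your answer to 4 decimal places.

Propagate the distribution vector 3 ticks from 3 jobs.
After 0 ticks: (0.0000, 0.0000, 1.0000)
After 1 tick: (0.4000, 0.3500, 0.2500)
After 2 ticks: (0.3225, 0.3675, 0.3100)
After 3 ticks: (0.3333, 0.3684, 0.2984)
P(in 2 jobs after 3 ticks) = 0.3684

0.3684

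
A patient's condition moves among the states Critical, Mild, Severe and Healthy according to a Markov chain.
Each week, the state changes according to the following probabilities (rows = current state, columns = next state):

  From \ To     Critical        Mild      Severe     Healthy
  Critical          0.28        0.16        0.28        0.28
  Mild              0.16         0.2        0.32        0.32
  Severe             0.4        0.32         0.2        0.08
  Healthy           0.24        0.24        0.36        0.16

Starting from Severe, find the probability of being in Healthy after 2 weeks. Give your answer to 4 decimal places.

Propagate the distribution vector 2 weeks from Severe.
After 0 weeks: (0.0000, 0.0000, 1.0000, 0.0000)
After 1 week: (0.4000, 0.3200, 0.2000, 0.0800)
After 2 weeks: (0.2624, 0.2112, 0.2832, 0.2432)
P(in Healthy after 2 weeks) = 0.2432

0.2432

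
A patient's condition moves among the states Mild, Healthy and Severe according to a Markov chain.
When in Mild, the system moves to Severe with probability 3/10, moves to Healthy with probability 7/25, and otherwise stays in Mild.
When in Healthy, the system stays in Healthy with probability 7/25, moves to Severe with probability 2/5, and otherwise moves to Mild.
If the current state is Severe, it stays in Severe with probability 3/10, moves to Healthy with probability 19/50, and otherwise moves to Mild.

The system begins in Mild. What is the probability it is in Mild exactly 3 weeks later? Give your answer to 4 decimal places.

Propagate the distribution vector 3 weeks from Mild.
After 0 weeks: (1.0000, 0.0000, 0.0000)
After 1 week: (0.4200, 0.2800, 0.3000)
After 2 weeks: (0.3620, 0.3100, 0.3280)
After 3 weeks: (0.3562, 0.3128, 0.3310)
P(in Mild after 3 weeks) = 0.3562

0.3562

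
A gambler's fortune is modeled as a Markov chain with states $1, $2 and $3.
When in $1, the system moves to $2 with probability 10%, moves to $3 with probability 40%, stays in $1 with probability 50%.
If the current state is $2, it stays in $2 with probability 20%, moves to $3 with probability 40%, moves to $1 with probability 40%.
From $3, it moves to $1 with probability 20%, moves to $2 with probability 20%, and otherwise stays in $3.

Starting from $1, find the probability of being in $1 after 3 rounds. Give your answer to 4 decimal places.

Propagate the distribution vector 3 rounds from $1.
After 0 rounds: (1.0000, 0.0000, 0.0000)
After 1 round: (0.5000, 0.1000, 0.4000)
After 2 rounds: (0.3700, 0.1500, 0.4800)
After 3 rounds: (0.3410, 0.1630, 0.4960)
P(in $1 after 3 rounds) = 0.3410

0.3410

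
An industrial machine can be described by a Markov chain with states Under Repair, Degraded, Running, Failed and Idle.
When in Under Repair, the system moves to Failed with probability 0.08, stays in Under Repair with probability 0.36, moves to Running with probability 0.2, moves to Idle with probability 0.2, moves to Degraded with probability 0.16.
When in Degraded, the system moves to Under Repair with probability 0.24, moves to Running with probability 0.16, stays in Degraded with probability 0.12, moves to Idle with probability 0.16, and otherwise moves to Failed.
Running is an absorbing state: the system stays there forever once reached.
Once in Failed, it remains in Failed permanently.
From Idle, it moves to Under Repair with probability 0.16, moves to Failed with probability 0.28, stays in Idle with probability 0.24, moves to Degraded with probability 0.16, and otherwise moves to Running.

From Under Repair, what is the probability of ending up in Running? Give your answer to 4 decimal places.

Let h(s) be the probability of absorption at Running starting from transient state s. Then h(Running) = 1 and h(Failed) = 0. By first-step analysis:
h(Under Repair) = 0.36·h(Under Repair) + 0.16·h(Degraded) + 0.2·1 + 0.08·0 + 0.2·h(Idle)
h(Degraded) = 0.24·h(Under Repair) + 0.12·h(Degraded) + 0.16·1 + 0.32·0 + 0.16·h(Idle)
h(Idle) = 0.16·h(Under Repair) + 0.16·h(Degraded) + 0.16·1 + 0.28·0 + 0.24·h(Idle)
Solving: h(Under Repair) = 0.5415, h(Degraded) = 0.4040, h(Idle) = 0.4096.
Starting from Under Repair, the probability is 0.5415.

0.5415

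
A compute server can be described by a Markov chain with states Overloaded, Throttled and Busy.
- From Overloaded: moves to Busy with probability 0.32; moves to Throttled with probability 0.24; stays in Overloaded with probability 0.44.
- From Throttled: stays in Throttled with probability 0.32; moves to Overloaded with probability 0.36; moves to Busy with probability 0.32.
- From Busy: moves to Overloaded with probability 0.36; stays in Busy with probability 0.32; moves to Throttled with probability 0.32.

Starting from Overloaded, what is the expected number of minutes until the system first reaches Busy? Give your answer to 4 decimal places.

Let t(s) be the expected number of minutes to first reach Busy from state s, with t(Busy) = 0. Conditioning on the first minute:
t(Overloaded) = 1 + 0.44·t(Overloaded) + 0.24·t(Throttled)
t(Throttled) = 1 + 0.36·t(Overloaded) + 0.32·t(Throttled)
Solving: t(Overloaded) = 3.1250, t(Throttled) = 3.1250.
Expected minutes from Overloaded to Busy: 3.1250.

3.1250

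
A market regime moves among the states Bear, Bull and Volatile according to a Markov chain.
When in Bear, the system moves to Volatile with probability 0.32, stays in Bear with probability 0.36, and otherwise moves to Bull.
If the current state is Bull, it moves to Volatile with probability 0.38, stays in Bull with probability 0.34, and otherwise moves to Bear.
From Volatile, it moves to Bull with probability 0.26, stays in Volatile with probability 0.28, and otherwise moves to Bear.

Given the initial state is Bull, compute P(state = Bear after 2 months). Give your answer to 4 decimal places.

0.3708

Sum over the intermediate state after 1 month:
P = P(Bull→Bear)·P(Bear→Bear) + P(Bull→Bull)·P(Bull→Bear) + P(Bull→Volatile)·P(Volatile→Bear)
  = 0.28×0.36 + 0.34×0.28 + 0.38×0.46
  = 0.1008 + 0.0952 + 0.1748 = 0.3708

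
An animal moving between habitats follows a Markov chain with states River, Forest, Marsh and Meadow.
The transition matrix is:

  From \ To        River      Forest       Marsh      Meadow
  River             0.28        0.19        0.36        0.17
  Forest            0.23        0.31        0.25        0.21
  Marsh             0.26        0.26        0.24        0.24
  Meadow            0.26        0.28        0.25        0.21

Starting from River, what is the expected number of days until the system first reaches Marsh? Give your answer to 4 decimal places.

3.1889

Let t(s) be the expected number of days to first reach Marsh from state s, with t(Marsh) = 0. Conditioning on the first day:
t(River) = 1 + 0.28·t(River) + 0.19·t(Forest) + 0.17·t(Meadow)
t(Forest) = 1 + 0.23·t(River) + 0.31·t(Forest) + 0.21·t(Meadow)
t(Meadow) = 1 + 0.26·t(River) + 0.28·t(Forest) + 0.21·t(Meadow)
Solving: t(River) = 3.1889, t(Forest) = 3.6059, t(Meadow) = 3.5933.
Expected days from River to Marsh: 3.1889.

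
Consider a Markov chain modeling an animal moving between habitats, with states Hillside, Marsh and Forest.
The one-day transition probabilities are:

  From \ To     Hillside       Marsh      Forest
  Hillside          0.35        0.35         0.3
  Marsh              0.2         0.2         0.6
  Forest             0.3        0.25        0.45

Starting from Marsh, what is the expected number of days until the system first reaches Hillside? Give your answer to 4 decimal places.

3.9655

Let t(s) be the expected number of days to first reach Hillside from state s, with t(Hillside) = 0. Conditioning on the first day:
t(Marsh) = 1 + 0.2·t(Marsh) + 0.6·t(Forest)
t(Forest) = 1 + 0.25·t(Marsh) + 0.45·t(Forest)
Solving: t(Marsh) = 3.9655, t(Forest) = 3.6207.
Expected days from Marsh to Hillside: 3.9655.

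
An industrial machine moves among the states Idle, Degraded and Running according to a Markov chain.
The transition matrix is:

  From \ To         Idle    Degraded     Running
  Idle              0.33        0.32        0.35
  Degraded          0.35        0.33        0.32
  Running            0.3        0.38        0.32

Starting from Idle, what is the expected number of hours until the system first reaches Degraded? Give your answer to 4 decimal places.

2.9378

Let t(s) be the expected number of hours to first reach Degraded from state s, with t(Degraded) = 0. Conditioning on the first hour:
t(Idle) = 1 + 0.33·t(Idle) + 0.35·t(Running)
t(Running) = 1 + 0.3·t(Idle) + 0.32·t(Running)
Solving: t(Idle) = 2.9378, t(Running) = 2.7667.
Expected hours from Idle to Degraded: 2.9378.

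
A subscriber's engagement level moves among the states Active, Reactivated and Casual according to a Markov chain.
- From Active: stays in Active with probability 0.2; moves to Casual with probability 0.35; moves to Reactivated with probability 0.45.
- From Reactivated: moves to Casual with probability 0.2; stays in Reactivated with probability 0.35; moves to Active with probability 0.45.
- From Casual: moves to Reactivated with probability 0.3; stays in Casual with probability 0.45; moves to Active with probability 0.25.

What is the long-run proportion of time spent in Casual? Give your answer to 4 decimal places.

0.3282

Let the stationary distribution be π with π = πP and π_1 + π_2 + π_3 = 1.
π_1 = 0.2·π_1 + 0.45·π_2 + 0.25·π_3
π_2 = 0.45·π_1 + 0.35·π_2 + 0.3·π_3
Solving with the normalization constraint gives π = (0.3075, 0.3643, 0.3282).
So the stationary probability of Casual is 0.3282.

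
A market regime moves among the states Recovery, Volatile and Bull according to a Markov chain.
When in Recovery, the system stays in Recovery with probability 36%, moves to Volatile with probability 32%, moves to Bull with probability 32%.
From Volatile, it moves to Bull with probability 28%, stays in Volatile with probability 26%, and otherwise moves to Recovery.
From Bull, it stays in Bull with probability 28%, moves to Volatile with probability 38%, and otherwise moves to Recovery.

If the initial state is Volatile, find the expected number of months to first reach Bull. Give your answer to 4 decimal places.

Let t(s) be the expected number of months to first reach Bull from state s, with t(Bull) = 0. Conditioning on the first month:
t(Recovery) = 1 + 0.36·t(Recovery) + 0.32·t(Volatile)
t(Volatile) = 1 + 0.46·t(Recovery) + 0.26·t(Volatile)
Solving: t(Recovery) = 3.2475, t(Volatile) = 3.3701.
Expected months from Volatile to Bull: 3.3701.

3.3701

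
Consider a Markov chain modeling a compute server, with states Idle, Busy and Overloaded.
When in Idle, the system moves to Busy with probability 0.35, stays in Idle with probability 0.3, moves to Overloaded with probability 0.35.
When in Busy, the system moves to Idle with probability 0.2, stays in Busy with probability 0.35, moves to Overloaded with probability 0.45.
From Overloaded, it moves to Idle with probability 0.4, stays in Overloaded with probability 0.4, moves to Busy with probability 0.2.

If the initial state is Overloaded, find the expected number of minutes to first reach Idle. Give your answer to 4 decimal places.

2.8333

Let t(s) be the expected number of minutes to first reach Idle from state s, with t(Idle) = 0. Conditioning on the first minute:
t(Busy) = 1 + 0.35·t(Busy) + 0.45·t(Overloaded)
t(Overloaded) = 1 + 0.2·t(Busy) + 0.4·t(Overloaded)
Solving: t(Busy) = 3.5000, t(Overloaded) = 2.8333.
Expected minutes from Overloaded to Idle: 2.8333.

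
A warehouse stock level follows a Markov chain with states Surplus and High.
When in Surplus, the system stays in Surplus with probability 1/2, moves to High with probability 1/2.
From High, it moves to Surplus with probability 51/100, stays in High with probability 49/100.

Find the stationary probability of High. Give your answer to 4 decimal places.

0.4950

Let the stationary distribution be π with π = πP and π_1 + π_2 = 1.
π_1 = 0.5·π_1 + 0.51·π_2
Solving with the normalization constraint gives π = (0.5050, 0.4950).
So the stationary probability of High is 0.4950.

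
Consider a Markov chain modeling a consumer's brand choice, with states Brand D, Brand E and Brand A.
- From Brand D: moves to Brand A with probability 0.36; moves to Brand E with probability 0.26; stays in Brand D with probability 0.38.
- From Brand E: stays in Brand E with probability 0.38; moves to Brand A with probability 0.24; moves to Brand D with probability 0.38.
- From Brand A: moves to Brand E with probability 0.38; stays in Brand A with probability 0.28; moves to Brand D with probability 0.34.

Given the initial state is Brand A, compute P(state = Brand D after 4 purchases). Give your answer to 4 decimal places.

0.3682

Propagate the distribution vector 4 purchases from Brand A.
After 0 purchases: (0.0000, 0.0000, 1.0000)
After 1 purchase: (0.3400, 0.3800, 0.2800)
After 2 purchases: (0.3688, 0.3392, 0.2920)
After 3 purchases: (0.3683, 0.3357, 0.2959)
After 4 purchases: (0.3682, 0.3358, 0.2960)
P(in Brand D after 4 purchases) = 0.3682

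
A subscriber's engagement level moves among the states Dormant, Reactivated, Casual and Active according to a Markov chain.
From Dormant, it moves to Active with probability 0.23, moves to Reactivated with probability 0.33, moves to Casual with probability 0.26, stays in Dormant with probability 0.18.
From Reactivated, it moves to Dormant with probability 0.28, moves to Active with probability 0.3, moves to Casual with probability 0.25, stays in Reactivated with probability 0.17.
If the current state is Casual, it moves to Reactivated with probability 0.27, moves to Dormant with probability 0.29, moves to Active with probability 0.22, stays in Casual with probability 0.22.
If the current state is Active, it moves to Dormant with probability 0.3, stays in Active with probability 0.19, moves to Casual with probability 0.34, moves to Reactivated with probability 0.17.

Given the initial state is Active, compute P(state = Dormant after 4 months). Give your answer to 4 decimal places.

Propagate the distribution vector 4 months from Active.
After 0 months: (0.0000, 0.0000, 0.0000, 1.0000)
After 1 month: (0.3000, 0.1700, 0.3400, 0.1900)
After 2 months: (0.2572, 0.2520, 0.2599, 0.2309)
After 3 months: (0.2615, 0.2371, 0.2656, 0.2358)
After 4 months: (0.2612, 0.2384, 0.2659, 0.2345)
P(in Dormant after 4 months) = 0.2612

0.2612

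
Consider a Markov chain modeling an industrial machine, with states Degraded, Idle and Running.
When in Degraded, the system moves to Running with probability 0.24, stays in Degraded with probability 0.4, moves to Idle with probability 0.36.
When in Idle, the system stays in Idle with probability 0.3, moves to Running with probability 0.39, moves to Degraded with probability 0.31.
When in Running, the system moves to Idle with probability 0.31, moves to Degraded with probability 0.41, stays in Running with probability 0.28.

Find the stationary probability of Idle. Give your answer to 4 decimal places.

Let the stationary distribution be π with π = πP and π_1 + π_2 + π_3 = 1.
π_1 = 0.4·π_1 + 0.31·π_2 + 0.41·π_3
π_2 = 0.36·π_1 + 0.3·π_2 + 0.31·π_3
Solving with the normalization constraint gives π = (0.3737, 0.3254, 0.3008).
So the stationary probability of Idle is 0.3254.

0.3254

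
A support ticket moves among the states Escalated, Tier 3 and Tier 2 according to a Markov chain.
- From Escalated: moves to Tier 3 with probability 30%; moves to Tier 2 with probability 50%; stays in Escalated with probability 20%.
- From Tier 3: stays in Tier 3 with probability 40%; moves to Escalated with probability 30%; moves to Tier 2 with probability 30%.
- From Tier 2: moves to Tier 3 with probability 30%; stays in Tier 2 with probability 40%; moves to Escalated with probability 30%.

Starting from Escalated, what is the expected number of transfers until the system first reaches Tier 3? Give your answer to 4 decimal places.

Let t(s) be the expected number of transfers to first reach Tier 3 from state s, with t(Tier 3) = 0. Conditioning on the first transfer:
t(Escalated) = 1 + 0.2·t(Escalated) + 0.5·t(Tier 2)
t(Tier 2) = 1 + 0.3·t(Escalated) + 0.4·t(Tier 2)
Solving: t(Escalated) = 3.3333, t(Tier 2) = 3.3333.
Expected transfers from Escalated to Tier 3: 3.3333.

3.3333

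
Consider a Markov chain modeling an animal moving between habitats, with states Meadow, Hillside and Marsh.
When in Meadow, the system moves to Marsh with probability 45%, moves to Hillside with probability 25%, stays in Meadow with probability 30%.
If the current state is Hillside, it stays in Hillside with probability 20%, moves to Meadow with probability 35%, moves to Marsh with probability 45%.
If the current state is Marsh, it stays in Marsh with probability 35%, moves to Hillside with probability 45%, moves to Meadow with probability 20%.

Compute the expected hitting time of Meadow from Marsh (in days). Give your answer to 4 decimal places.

Let t(s) be the expected number of days to first reach Meadow from state s, with t(Meadow) = 0. Conditioning on the first day:
t(Hillside) = 1 + 0.2·t(Hillside) + 0.45·t(Marsh)
t(Marsh) = 1 + 0.45·t(Hillside) + 0.35·t(Marsh)
Solving: t(Hillside) = 3.4646, t(Marsh) = 3.9370.
Expected days from Marsh to Meadow: 3.9370.

3.9370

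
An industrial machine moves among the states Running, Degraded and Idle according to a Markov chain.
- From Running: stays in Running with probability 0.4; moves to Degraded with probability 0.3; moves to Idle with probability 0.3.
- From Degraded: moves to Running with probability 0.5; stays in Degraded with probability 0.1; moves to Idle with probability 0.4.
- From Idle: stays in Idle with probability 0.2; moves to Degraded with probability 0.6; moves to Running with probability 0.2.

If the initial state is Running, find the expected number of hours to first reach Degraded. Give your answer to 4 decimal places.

2.6190

Let t(s) be the expected number of hours to first reach Degraded from state s, with t(Degraded) = 0. Conditioning on the first hour:
t(Running) = 1 + 0.4·t(Running) + 0.3·t(Idle)
t(Idle) = 1 + 0.2·t(Running) + 0.2·t(Idle)
Solving: t(Running) = 2.6190, t(Idle) = 1.9048.
Expected hours from Running to Degraded: 2.6190.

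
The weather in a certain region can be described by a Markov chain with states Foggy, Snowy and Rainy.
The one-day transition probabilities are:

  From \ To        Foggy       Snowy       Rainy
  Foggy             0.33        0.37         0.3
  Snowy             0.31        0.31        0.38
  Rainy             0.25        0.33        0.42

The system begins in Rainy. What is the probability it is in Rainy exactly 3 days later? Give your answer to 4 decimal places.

0.3719

Propagate the distribution vector 3 days from Rainy.
After 0 days: (0.0000, 0.0000, 1.0000)
After 1 day: (0.2500, 0.3300, 0.4200)
After 2 days: (0.2898, 0.3334, 0.3768)
After 3 days: (0.2932, 0.3349, 0.3719)
P(in Rainy after 3 days) = 0.3719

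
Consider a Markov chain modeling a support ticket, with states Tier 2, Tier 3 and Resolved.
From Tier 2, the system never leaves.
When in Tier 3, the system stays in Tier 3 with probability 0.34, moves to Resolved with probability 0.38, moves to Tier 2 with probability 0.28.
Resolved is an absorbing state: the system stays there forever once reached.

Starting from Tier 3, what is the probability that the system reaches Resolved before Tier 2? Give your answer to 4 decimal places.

0.5758

Let h(s) be the probability of absorption at Resolved starting from transient state s. Then h(Resolved) = 1 and h(Tier 2) = 0. By first-step analysis:
h(Tier 3) = 0.28·0 + 0.34·h(Tier 3) + 0.38·1
Solving: h(Tier 3) = 0.5758.
Starting from Tier 3, the probability is 0.5758.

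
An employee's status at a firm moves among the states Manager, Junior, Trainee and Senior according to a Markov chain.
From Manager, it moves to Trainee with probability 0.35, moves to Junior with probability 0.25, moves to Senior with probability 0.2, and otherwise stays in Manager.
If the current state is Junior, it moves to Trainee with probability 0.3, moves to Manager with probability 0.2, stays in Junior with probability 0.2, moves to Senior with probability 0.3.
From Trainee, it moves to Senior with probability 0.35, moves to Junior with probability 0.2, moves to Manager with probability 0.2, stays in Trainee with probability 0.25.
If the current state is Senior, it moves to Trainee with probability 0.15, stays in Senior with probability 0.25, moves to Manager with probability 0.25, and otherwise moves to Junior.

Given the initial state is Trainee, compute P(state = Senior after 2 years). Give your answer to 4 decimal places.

0.2750

Propagate the distribution vector 2 years from Trainee.
After 0 years: (0.0000, 0.0000, 1.0000, 0.0000)
After 1 year: (0.2000, 0.2000, 0.2500, 0.3500)
After 2 years: (0.2175, 0.2625, 0.2450, 0.2750)
P(in Senior after 2 years) = 0.2750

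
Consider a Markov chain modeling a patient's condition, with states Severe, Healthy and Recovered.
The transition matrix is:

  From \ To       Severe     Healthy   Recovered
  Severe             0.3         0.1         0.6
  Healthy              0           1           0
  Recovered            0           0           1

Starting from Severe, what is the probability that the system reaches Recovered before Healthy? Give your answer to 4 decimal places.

0.8571

Let h(s) be the probability of absorption at Recovered starting from transient state s. Then h(Recovered) = 1 and h(Healthy) = 0. By first-step analysis:
h(Severe) = 0.3·h(Severe) + 0.1·0 + 0.6·1
Solving: h(Severe) = 0.8571.
Starting from Severe, the probability is 0.8571.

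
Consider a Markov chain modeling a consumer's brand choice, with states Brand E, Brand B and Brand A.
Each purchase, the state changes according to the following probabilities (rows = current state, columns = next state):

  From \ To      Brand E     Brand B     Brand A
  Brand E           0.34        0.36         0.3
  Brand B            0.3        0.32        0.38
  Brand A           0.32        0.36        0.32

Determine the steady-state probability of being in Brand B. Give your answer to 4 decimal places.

0.3462

Let the stationary distribution be π with π = πP and π_1 + π_2 + π_3 = 1.
π_1 = 0.34·π_1 + 0.3·π_2 + 0.32·π_3
π_2 = 0.36·π_1 + 0.32·π_2 + 0.36·π_3
Solving with the normalization constraint gives π = (0.3195, 0.3462, 0.3344).
So the stationary probability of Brand B is 0.3462.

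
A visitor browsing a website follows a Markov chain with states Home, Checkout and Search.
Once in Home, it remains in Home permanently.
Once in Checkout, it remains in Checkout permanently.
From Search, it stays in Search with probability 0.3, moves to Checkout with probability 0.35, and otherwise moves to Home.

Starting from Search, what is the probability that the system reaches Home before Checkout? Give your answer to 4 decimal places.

Let h(s) be the probability of absorption at Home starting from transient state s. Then h(Home) = 1 and h(Checkout) = 0. By first-step analysis:
h(Search) = 0.35·1 + 0.35·0 + 0.3·h(Search)
Solving: h(Search) = 0.5000.
Starting from Search, the probability is 0.5000.

0.5000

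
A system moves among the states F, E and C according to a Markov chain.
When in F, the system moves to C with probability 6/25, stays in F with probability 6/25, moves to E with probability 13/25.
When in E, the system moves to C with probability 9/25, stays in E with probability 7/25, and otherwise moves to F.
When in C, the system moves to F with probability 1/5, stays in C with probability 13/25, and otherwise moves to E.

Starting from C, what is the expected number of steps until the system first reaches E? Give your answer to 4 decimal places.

Let t(s) be the expected number of steps to first reach E from state s, with t(E) = 0. Conditioning on the first step:
t(F) = 1 + 0.24·t(F) + 0.24·t(C)
t(C) = 1 + 0.2·t(F) + 0.52·t(C)
Solving: t(F) = 2.2727, t(C) = 3.0303.
Expected steps from C to E: 3.0303.

3.0303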